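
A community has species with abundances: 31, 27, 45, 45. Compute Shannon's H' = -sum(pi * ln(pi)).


Total N = 31 + 27 + 45 + 45 = 148
Per-species terms:
  p = 31/148 = 0.209459; ln(p) = -1.563227; p*ln(p) = 0.209459 * (-1.563227) = -0.327432
  p = 27/148 = 0.182432; ln(p) = -1.701378; p*ln(p) = 0.182432 * (-1.701378) = -0.310386
  p = 45/148 = 0.304054; ln(p) = -1.190550; p*ln(p) = 0.304054 * (-1.190550) = -0.361991
  p = 45/148 = 0.304054; ln(p) = -1.190550; p*ln(p) = 0.304054 * (-1.190550) = -0.361991
sum(p*ln(p)) = (-0.327432) + (-0.310386) + (-0.361991) + (-0.361991) = -1.361800
H' = -(-1.361800) = 1.361800 ≈ 1.3618

1.3618


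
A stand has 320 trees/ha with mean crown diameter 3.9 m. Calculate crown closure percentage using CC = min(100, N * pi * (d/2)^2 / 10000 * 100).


(d/2)^2 = (3.9/2)^2 = 1.95^2 = 3.8025
Crown area = 3.141593 * 3.8025 = 11.9459 m^2
N * area / 10000 * 100 = 320 * 11.9459 / 10000 * 100 = 38.2269
CC = min(100, 38.2269) = 38.2269 ≈ 38.2%

38.2%


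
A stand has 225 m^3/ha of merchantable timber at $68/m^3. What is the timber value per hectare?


Value = 225 * 68 = $15300/ha

$15300/ha


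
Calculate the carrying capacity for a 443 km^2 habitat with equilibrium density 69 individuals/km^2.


K = 69 * 443 = 30567 individuals

30567 individuals


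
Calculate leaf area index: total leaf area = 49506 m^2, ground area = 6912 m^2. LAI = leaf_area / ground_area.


LAI = 49506 / 6912 = 7.1623 ≈ 7.16

7.16


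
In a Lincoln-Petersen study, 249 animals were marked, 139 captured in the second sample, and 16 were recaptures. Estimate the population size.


N = M * C / R = 249 * 139 / 16 = 34611 / 16 = 2163.19 ≈ 2163

2163 individuals


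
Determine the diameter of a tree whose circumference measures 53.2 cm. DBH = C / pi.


DBH = C / pi = 53.2 / 3.141593 = 16.9341 ≈ 16.93 cm

16.93 cm


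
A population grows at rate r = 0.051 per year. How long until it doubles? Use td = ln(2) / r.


td = ln(2) / 0.051 = 0.693147 / 0.051 = 13.5911 ≈ 13.6 years

13.6 years


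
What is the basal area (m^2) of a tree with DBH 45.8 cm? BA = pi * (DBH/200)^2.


D/200 = 45.8/200 = 0.229 m
(D/200)^2 = 0.229^2 = 0.052441
BA = 3.141593 * 0.052441 = 0.164748 ≈ 0.1647 m^2

0.1647 m^2


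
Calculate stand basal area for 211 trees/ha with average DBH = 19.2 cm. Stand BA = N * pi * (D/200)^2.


(D/200)^2 = (19.2/200)^2 = 0.096^2 = 0.009216
Individual BA = 3.141593 * 0.009216 = 0.0289529 m^2
Stand BA = 211 * 0.0289529 = 6.10906 ≈ 6.11 m^2/ha

6.11 m^2/ha


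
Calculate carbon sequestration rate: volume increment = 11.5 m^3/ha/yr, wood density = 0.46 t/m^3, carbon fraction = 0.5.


C = 11.5 * 0.46 * 0.5 = 2.645 ≈ 2.65 t C/ha/yr

2.65 t C/ha/yr


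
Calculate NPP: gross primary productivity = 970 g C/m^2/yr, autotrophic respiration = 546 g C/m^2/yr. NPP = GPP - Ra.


NPP = GPP - Ra = 970 - 546 = 424 g C/m^2/yr

424 g C/m^2/yr


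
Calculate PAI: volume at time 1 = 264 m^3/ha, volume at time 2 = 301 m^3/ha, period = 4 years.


PAI = (V2 - V1) / period = (301 - 264) / 4 = 37 / 4 = 9.25 m^3/ha/yr

9.25 m^3/ha/yr


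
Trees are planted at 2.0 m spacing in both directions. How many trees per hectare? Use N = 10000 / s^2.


N = 10000 / 2.0^2 = 10000 / 4 = 2500.00 ≈ 2500 trees/ha

2500 trees/ha


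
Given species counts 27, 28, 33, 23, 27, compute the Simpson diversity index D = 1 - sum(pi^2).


Total N = 27 + 28 + 33 + 23 + 27 = 138
Per-species terms:
  p = 27/138 = 0.195652; p^2 = 0.195652^2 = 0.038280
  p = 28/138 = 0.202899; p^2 = 0.202899^2 = 0.041168
  p = 33/138 = 0.239130; p^2 = 0.239130^2 = 0.057183
  p = 23/138 = 0.166667; p^2 = 0.166667^2 = 0.027778
  p = 27/138 = 0.195652; p^2 = 0.195652^2 = 0.038280
sum(p^2) = 0.038280 + 0.041168 + 0.057183 + 0.027778 + 0.038280 = 0.202689
D = 1 - 0.202689 = 0.797311 ≈ 0.7973

0.7973


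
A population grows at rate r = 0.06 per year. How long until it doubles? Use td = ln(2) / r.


td = ln(2) / 0.06 = 0.693147 / 0.06 = 11.5525 ≈ 11.6 years

11.6 years


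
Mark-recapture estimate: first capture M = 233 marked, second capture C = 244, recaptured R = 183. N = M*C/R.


N = M * C / R = 233 * 244 / 183 = 56852 / 183 = 310.67 ≈ 311

311 individuals


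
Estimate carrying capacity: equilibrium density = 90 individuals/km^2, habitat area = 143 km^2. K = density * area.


K = 90 * 143 = 12870 individuals

12870 individuals


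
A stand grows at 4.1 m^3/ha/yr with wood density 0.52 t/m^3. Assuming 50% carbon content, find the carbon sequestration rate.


C = 4.1 * 0.52 * 0.5 = 1.066 ≈ 1.07 t C/ha/yr

1.07 t C/ha/yr


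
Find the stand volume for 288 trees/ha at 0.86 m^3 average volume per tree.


V_stand = 288 * 0.86 = 247.68 ≈ 247.7 m^3/ha

247.7 m^3/ha


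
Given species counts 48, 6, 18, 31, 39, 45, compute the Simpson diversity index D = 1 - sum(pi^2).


Total N = 48 + 6 + 18 + 31 + 39 + 45 = 187
Per-species terms:
  p = 48/187 = 0.256684; p^2 = 0.256684^2 = 0.065887
  p = 6/187 = 0.032086; p^2 = 0.032086^2 = 0.001030
  p = 18/187 = 0.096257; p^2 = 0.096257^2 = 0.009265
  p = 31/187 = 0.165775; p^2 = 0.165775^2 = 0.027481
  p = 39/187 = 0.208556; p^2 = 0.208556^2 = 0.043496
  p = 45/187 = 0.240642; p^2 = 0.240642^2 = 0.057909
sum(p^2) = 0.065887 + 0.001030 + 0.009265 + 0.027481 + 0.043496 + 0.057909 = 0.205068
D = 1 - 0.205068 = 0.794932 ≈ 0.7949

0.7949


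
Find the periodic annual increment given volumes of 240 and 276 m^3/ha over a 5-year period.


PAI = (V2 - V1) / period = (276 - 240) / 5 = 36 / 5 = 7.20 m^3/ha/yr

7.20 m^3/ha/yr


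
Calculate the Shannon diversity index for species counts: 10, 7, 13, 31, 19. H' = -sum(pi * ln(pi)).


Total N = 10 + 7 + 13 + 31 + 19 = 80
Per-species terms:
  p = 10/80 = 0.125000; ln(p) = -2.079442; p*ln(p) = 0.125000 * (-2.079442) = -0.259930
  p = 7/80 = 0.087500; ln(p) = -2.436116; p*ln(p) = 0.087500 * (-2.436116) = -0.213160
  p = 13/80 = 0.162500; ln(p) = -1.817077; p*ln(p) = 0.162500 * (-1.817077) = -0.295275
  p = 31/80 = 0.387500; ln(p) = -0.948039; p*ln(p) = 0.387500 * (-0.948039) = -0.367365
  p = 19/80 = 0.237500; ln(p) = -1.437588; p*ln(p) = 0.237500 * (-1.437588) = -0.341427
sum(p*ln(p)) = (-0.259930) + (-0.213160) + (-0.295275) + (-0.367365) + (-0.341427) = -1.477157
H' = -(-1.477157) = 1.477157 ≈ 1.4772

1.4772


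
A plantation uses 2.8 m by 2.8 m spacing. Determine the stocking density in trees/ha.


N = 10000 / 2.8^2 = 10000 / 7.84 = 1275.51 ≈ 1276 trees/ha

1276 trees/ha


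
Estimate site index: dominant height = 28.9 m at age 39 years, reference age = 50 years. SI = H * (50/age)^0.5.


50/39 = 1.28205
(1.28205)^0.5 = 1.13228
SI = 28.9 * 1.13228 = 32.7229 ≈ 32.7 m

32.7 m


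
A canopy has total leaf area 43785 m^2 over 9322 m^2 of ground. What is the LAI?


LAI = 43785 / 9322 = 4.6970 ≈ 4.70

4.70


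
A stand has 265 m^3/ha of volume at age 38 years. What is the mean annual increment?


MAI = 265 / 38 = 6.9737 ≈ 6.97 m^3/ha/yr

6.97 m^3/ha/yr


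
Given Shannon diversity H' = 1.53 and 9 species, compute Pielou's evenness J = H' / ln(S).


ln(9) = 2.19722
J = H' / ln(S) = 1.53 / 2.19722 = 0.696334 ≈ 0.6963

0.6963


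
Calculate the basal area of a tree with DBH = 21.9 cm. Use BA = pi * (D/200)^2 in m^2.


D/200 = 21.9/200 = 0.1095 m
(D/200)^2 = 0.1095^2 = 0.01199025
BA = 3.141593 * 0.01199025 = 0.0376685 ≈ 0.0377 m^2

0.0377 m^2


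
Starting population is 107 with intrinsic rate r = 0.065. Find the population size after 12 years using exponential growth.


r*t = 0.065 * 12 = 0.78
exp(0.78) = 2.18147
N = 107 * 2.18147 = 233.417 ≈ 233

233


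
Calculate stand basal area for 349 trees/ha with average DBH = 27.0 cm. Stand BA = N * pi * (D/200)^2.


(D/200)^2 = (27.0/200)^2 = 0.135^2 = 0.018225
Individual BA = 3.141593 * 0.018225 = 0.0572555 m^2
Stand BA = 349 * 0.0572555 = 19.9822 ≈ 19.98 m^2/ha

19.98 m^2/ha


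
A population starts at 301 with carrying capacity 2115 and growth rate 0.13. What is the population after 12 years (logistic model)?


(K - N0)/N0 = (2115 - 301)/301 = 1814/301 = 6.02658
r*t = 0.13 * 12 = 1.56; exp(-1.56) = 0.210136
6.02658 * 0.210136 = 1.26640
1 + 1.26640 = 2.26640
N = 2115 / 2.26640 = 933.198 ≈ 933

933


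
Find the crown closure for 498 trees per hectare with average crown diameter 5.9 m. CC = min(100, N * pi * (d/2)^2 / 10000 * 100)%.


(d/2)^2 = (5.9/2)^2 = 2.95^2 = 8.7025
Crown area = 3.141593 * 8.7025 = 27.3397 m^2
N * area / 10000 * 100 = 498 * 27.3397 / 10000 * 100 = 136.152
CC = min(100, 136.152) = 100%

100%


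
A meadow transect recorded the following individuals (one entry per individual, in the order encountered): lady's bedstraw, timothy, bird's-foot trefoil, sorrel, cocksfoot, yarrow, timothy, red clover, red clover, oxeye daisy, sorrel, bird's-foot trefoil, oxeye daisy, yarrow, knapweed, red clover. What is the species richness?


Total individuals logged = 16
Distinct species (count of individuals): lady's bedstraw (1), timothy (2), bird's-foot trefoil (2), sorrel (2), cocksfoot (1), yarrow (2), red clover (3), oxeye daisy (2), knapweed (1)
Species richness = number of distinct species = 9

9


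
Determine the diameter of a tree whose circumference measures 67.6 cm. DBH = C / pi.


DBH = C / pi = 67.6 / 3.141593 = 21.5177 ≈ 21.52 cm

21.52 cm


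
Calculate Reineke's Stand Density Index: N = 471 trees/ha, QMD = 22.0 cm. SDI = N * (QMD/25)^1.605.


QMD/25 = 22.0/25 = 0.88
(0.88)^1.605 = exp(1.605 * ln(0.88)) = exp(1.605 * (-0.127833)) = exp(-0.205172) = 0.814507
SDI = 471 * 0.814507 = 383.633 ≈ 384

384


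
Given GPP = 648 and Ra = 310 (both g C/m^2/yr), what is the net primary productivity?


NPP = GPP - Ra = 648 - 310 = 338 g C/m^2/yr

338 g C/m^2/yr


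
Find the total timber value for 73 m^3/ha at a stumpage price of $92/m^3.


Value = 73 * 92 = $6716/ha

$6716/ha


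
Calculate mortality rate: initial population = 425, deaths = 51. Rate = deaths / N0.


Mortality rate = 51 / 425 = 0.1200

0.1200


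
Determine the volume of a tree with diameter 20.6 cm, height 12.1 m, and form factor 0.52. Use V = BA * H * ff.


(D/200)^2 = (20.6/200)^2 = 0.103^2 = 0.010609
BA = 3.141593 * 0.010609 = 0.0333292 m^2
V = 0.0333292 * 12.1 * 0.52 = 0.209707 ≈ 0.210 m^3

0.210 m^3


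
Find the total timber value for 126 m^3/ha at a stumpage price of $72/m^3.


Value = 126 * 72 = $9072/ha

$9072/ha


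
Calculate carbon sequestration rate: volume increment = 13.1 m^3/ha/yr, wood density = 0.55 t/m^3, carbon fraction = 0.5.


C = 13.1 * 0.55 * 0.5 = 3.6025 ≈ 3.60 t C/ha/yr

3.60 t C/ha/yr


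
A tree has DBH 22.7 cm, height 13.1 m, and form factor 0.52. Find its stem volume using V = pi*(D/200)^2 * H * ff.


(D/200)^2 = (22.7/200)^2 = 0.1135^2 = 0.01288225
BA = 3.141593 * 0.01288225 = 0.0404708 m^2
V = 0.0404708 * 13.1 * 0.52 = 0.275687 ≈ 0.276 m^3

0.276 m^3


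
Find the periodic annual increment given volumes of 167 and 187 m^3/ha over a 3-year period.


PAI = (V2 - V1) / period = (187 - 167) / 3 = 20 / 3 = 6.6667 ≈ 6.67 m^3/ha/yr

6.67 m^3/ha/yr


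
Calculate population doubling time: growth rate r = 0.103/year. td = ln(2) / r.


td = ln(2) / 0.103 = 0.693147 / 0.103 = 6.72958 ≈ 6.7 years

6.7 years


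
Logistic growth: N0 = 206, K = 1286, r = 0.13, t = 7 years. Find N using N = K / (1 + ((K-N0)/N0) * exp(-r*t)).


(K - N0)/N0 = (1286 - 206)/206 = 1080/206 = 5.24272
r*t = 0.13 * 7 = 0.91; exp(-0.91) = 0.402524
5.24272 * 0.402524 = 2.11032
1 + 2.11032 = 3.11032
N = 1286 / 3.11032 = 413.462 ≈ 413

413


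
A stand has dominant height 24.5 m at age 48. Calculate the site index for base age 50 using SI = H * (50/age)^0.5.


50/48 = 1.04167
(1.04167)^0.5 = 1.02062
SI = 24.5 * 1.02062 = 25.0052 ≈ 25.0 m

25.0 m


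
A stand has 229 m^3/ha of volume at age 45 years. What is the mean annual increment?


MAI = 229 / 45 = 5.0889 ≈ 5.09 m^3/ha/yr

5.09 m^3/ha/yr


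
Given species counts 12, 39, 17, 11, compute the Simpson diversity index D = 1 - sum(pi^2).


Total N = 12 + 39 + 17 + 11 = 79
Per-species terms:
  p = 12/79 = 0.151899; p^2 = 0.151899^2 = 0.023073
  p = 39/79 = 0.493671; p^2 = 0.493671^2 = 0.243711
  p = 17/79 = 0.215190; p^2 = 0.215190^2 = 0.046307
  p = 11/79 = 0.139241; p^2 = 0.139241^2 = 0.019388
sum(p^2) = 0.023073 + 0.243711 + 0.046307 + 0.019388 = 0.332479
D = 1 - 0.332479 = 0.667521 ≈ 0.6675

0.6675


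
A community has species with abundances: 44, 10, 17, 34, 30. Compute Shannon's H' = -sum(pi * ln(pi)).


Total N = 44 + 10 + 17 + 34 + 30 = 135
Per-species terms:
  p = 44/135 = 0.325926; ln(p) = -1.121085; p*ln(p) = 0.325926 * (-1.121085) = -0.365391
  p = 10/135 = 0.074074; ln(p) = -2.602691; p*ln(p) = 0.074074 * (-2.602691) = -0.192792
  p = 17/135 = 0.125926; ln(p) = -2.072061; p*ln(p) = 0.125926 * (-2.072061) = -0.260926
  p = 34/135 = 0.251852; ln(p) = -1.378914; p*ln(p) = 0.251852 * (-1.378914) = -0.347282
  p = 30/135 = 0.222222; ln(p) = -1.504078; p*ln(p) = 0.222222 * (-1.504078) = -0.334239
sum(p*ln(p)) = (-0.365391) + (-0.192792) + (-0.260926) + (-0.347282) + (-0.334239) = -1.500630
H' = -(-1.500630) = 1.500630 ≈ 1.5006

1.5006


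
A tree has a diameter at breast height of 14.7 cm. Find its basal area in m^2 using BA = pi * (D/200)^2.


D/200 = 14.7/200 = 0.0735 m
(D/200)^2 = 0.0735^2 = 0.00540225
BA = 3.141593 * 0.00540225 = 0.0169717 ≈ 0.0170 m^2

0.0170 m^2


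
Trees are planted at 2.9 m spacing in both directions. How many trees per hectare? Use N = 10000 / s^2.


N = 10000 / 2.9^2 = 10000 / 8.41 = 1189.06 ≈ 1189 trees/ha

1189 trees/ha


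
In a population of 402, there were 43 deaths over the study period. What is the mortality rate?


Mortality rate = 43 / 402 = 0.106965 ≈ 0.1070

0.1070


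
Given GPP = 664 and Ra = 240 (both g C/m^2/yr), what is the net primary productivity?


NPP = GPP - Ra = 664 - 240 = 424 g C/m^2/yr

424 g C/m^2/yr


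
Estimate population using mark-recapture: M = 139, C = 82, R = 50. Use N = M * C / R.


N = M * C / R = 139 * 82 / 50 = 11398 / 50 = 227.96 ≈ 228

228 individuals


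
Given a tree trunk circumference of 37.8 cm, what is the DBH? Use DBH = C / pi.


DBH = C / pi = 37.8 / 3.141593 = 12.0321 ≈ 12.03 cm

12.03 cm


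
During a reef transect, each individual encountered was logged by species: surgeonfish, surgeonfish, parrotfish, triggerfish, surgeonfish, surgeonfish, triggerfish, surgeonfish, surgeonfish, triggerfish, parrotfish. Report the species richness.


Total individuals logged = 11
Distinct species (count of individuals): surgeonfish (6), parrotfish (2), triggerfish (3)
Species richness = number of distinct species = 3

3


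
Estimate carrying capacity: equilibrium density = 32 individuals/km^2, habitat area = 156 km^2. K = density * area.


K = 32 * 156 = 4992 individuals

4992 individuals


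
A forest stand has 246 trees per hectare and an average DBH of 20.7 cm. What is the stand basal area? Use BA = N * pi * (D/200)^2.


(D/200)^2 = (20.7/200)^2 = 0.1035^2 = 0.01071225
Individual BA = 3.141593 * 0.01071225 = 0.0336535 m^2
Stand BA = 246 * 0.0336535 = 8.27876 ≈ 8.28 m^2/ha

8.28 m^2/ha


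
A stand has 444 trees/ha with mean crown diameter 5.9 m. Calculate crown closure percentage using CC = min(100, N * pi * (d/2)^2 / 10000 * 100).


(d/2)^2 = (5.9/2)^2 = 2.95^2 = 8.7025
Crown area = 3.141593 * 8.7025 = 27.3397 m^2
N * area / 10000 * 100 = 444 * 27.3397 / 10000 * 100 = 121.388
CC = min(100, 121.388) = 100%

100%


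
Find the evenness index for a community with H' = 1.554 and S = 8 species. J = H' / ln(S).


ln(8) = 2.07944
J = H' / ln(S) = 1.554 / 2.07944 = 0.747317 ≈ 0.7473

0.7473


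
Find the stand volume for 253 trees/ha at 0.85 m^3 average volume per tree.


V_stand = 253 * 0.85 = 215.05 ≈ 215.1 m^3/ha

215.1 m^3/ha


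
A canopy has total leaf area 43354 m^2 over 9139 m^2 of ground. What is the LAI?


LAI = 43354 / 9139 = 4.7438 ≈ 4.74

4.74


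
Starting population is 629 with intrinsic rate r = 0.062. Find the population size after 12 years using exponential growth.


r*t = 0.062 * 12 = 0.744
exp(0.744) = 2.10434
N = 629 * 2.10434 = 1323.63 ≈ 1324

1324


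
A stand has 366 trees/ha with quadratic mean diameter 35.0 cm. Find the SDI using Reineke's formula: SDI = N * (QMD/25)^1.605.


QMD/25 = 35.0/25 = 1.4
(1.4)^1.605 = exp(1.605 * ln(1.4)) = exp(1.605 * 0.336472) = exp(0.540038) = 1.71607
SDI = 366 * 1.71607 = 628.082 ≈ 628

628


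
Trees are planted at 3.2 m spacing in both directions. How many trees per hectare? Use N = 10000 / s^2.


N = 10000 / 3.2^2 = 10000 / 10.24 = 976.563 ≈ 977 trees/ha

977 trees/ha


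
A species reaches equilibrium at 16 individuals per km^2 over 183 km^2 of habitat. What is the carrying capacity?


K = 16 * 183 = 2928 individuals

2928 individuals


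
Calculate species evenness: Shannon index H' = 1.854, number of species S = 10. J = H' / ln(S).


ln(10) = 2.30259
J = H' / ln(S) = 1.854 / 2.30259 = 0.805180 ≈ 0.8052

0.8052


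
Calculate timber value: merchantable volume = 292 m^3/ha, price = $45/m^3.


Value = 292 * 45 = $13140/ha

$13140/ha


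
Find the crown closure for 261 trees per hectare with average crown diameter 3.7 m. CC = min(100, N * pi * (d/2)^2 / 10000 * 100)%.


(d/2)^2 = (3.7/2)^2 = 1.85^2 = 3.4225
Crown area = 3.141593 * 3.4225 = 10.7521 m^2
N * area / 10000 * 100 = 261 * 10.7521 / 10000 * 100 = 28.0630
CC = min(100, 28.0630) = 28.0630 ≈ 28.1%

28.1%


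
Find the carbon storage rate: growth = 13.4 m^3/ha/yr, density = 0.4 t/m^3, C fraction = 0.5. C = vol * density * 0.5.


C = 13.4 * 0.4 * 0.5 = 2.68 t C/ha/yr

2.68 t C/ha/yr


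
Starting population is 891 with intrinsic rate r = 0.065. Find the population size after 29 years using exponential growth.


r*t = 0.065 * 29 = 1.885
exp(1.885) = 6.58635
N = 891 * 6.58635 = 5868.44 ≈ 5868

5868


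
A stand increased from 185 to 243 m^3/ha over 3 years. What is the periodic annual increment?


PAI = (V2 - V1) / period = (243 - 185) / 3 = 58 / 3 = 19.3333 ≈ 19.33 m^3/ha/yr

19.33 m^3/ha/yr


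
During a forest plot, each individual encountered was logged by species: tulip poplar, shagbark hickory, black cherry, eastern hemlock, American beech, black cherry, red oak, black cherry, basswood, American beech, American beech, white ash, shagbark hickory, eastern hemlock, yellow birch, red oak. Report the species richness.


Total individuals logged = 16
Distinct species (count of individuals): tulip poplar (1), shagbark hickory (2), black cherry (3), eastern hemlock (2), American beech (3), red oak (2), basswood (1), white ash (1), yellow birch (1)
Species richness = number of distinct species = 9

9


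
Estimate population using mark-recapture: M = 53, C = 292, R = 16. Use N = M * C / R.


N = M * C / R = 53 * 292 / 16 = 15476 / 16 = 967.25 ≈ 967

967 individuals


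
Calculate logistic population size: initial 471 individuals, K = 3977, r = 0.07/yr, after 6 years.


(K - N0)/N0 = (3977 - 471)/471 = 3506/471 = 7.44374
r*t = 0.07 * 6 = 0.42; exp(-0.42) = 0.657047
7.44374 * 0.657047 = 4.89089
1 + 4.89089 = 5.89089
N = 3977 / 5.89089 = 675.110 ≈ 675

675


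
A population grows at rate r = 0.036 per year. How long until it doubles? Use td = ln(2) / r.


td = ln(2) / 0.036 = 0.693147 / 0.036 = 19.2541 ≈ 19.3 years

19.3 years


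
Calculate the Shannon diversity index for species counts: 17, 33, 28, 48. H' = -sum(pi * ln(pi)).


Total N = 17 + 33 + 28 + 48 = 126
Per-species terms:
  p = 17/126 = 0.134921; ln(p) = -2.003066; p*ln(p) = 0.134921 * (-2.003066) = -0.270256
  p = 33/126 = 0.261905; ln(p) = -1.339773; p*ln(p) = 0.261905 * (-1.339773) = -0.350893
  p = 28/126 = 0.222222; ln(p) = -1.504078; p*ln(p) = 0.222222 * (-1.504078) = -0.334239
  p = 48/126 = 0.380952; ln(p) = -0.965082; p*ln(p) = 0.380952 * (-0.965082) = -0.367650
sum(p*ln(p)) = (-0.270256) + (-0.350893) + (-0.334239) + (-0.367650) = -1.323038
H' = -(-1.323038) = 1.323038 ≈ 1.3230

1.3230


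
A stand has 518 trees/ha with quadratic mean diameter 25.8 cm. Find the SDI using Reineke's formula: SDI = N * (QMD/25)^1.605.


QMD/25 = 25.8/25 = 1.032
(1.032)^1.605 = exp(1.605 * ln(1.032)) = exp(1.605 * 0.0314987) = exp(0.0505554) = 1.05186
SDI = 518 * 1.05186 = 544.863 ≈ 545

545


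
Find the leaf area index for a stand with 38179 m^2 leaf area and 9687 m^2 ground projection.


LAI = 38179 / 9687 = 3.9413 ≈ 3.94

3.94


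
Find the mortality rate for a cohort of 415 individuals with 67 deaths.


Mortality rate = 67 / 415 = 0.161446 ≈ 0.1614

0.1614


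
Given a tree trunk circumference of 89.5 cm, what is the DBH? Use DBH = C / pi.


DBH = C / pi = 89.5 / 3.141593 = 28.4887 ≈ 28.49 cm

28.49 cm


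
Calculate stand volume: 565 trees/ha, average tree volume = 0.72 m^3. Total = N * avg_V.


V_stand = 565 * 0.72 = 406.8 m^3/ha

406.8 m^3/ha


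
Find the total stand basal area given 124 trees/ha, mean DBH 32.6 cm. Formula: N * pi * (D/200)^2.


(D/200)^2 = (32.6/200)^2 = 0.163^2 = 0.026569
Individual BA = 3.141593 * 0.026569 = 0.0834690 m^2
Stand BA = 124 * 0.0834690 = 10.3502 ≈ 10.35 m^2/ha

10.35 m^2/ha


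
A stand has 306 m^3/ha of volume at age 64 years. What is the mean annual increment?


MAI = 306 / 64 = 4.7813 ≈ 4.78 m^3/ha/yr

4.78 m^3/ha/yr


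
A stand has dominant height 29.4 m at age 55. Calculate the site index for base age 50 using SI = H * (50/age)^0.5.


50/55 = 0.909091
(0.909091)^0.5 = 0.953463
SI = 29.4 * 0.953463 = 28.0318 ≈ 28.0 m

28.0 m


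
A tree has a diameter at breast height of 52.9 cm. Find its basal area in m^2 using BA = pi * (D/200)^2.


D/200 = 52.9/200 = 0.2645 m
(D/200)^2 = 0.2645^2 = 0.06996025
BA = 3.141593 * 0.06996025 = 0.219787 ≈ 0.2198 m^2

0.2198 m^2


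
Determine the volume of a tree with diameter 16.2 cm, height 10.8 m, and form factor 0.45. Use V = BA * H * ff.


(D/200)^2 = (16.2/200)^2 = 0.081^2 = 0.006561
BA = 3.141593 * 0.006561 = 0.0206120 m^2
V = 0.0206120 * 10.8 * 0.45 = 0.100174 ≈ 0.100 m^3

0.100 m^3


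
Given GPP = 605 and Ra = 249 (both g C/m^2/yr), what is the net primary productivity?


NPP = GPP - Ra = 605 - 249 = 356 g C/m^2/yr

356 g C/m^2/yr


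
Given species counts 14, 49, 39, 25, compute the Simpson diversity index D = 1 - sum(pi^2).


Total N = 14 + 49 + 39 + 25 = 127
Per-species terms:
  p = 14/127 = 0.110236; p^2 = 0.110236^2 = 0.012152
  p = 49/127 = 0.385827; p^2 = 0.385827^2 = 0.148862
  p = 39/127 = 0.307087; p^2 = 0.307087^2 = 0.094302
  p = 25/127 = 0.196850; p^2 = 0.196850^2 = 0.038750
sum(p^2) = 0.012152 + 0.148862 + 0.094302 + 0.038750 = 0.294066
D = 1 - 0.294066 = 0.705934 ≈ 0.7059

0.7059


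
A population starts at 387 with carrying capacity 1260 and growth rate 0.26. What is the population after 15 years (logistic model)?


(K - N0)/N0 = (1260 - 387)/387 = 873/387 = 2.25581
r*t = 0.26 * 15 = 3.9; exp(-3.9) = 0.0202419
2.25581 * 0.0202419 = 0.0456619
1 + 0.0456619 = 1.04566
N = 1260 / 1.04566 = 1204.98 ≈ 1205

1205


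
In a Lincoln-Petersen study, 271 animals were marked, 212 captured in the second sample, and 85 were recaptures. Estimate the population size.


N = M * C / R = 271 * 212 / 85 = 57452 / 85 = 675.91 ≈ 676

676 individuals


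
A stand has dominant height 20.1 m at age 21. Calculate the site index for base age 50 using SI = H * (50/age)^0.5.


50/21 = 2.38095
(2.38095)^0.5 = 1.54303
SI = 20.1 * 1.54303 = 31.0149 ≈ 31.0 m

31.0 m


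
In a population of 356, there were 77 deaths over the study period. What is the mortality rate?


Mortality rate = 77 / 356 = 0.216292 ≈ 0.2163

0.2163


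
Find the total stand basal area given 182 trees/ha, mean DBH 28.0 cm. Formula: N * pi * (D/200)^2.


(D/200)^2 = (28.0/200)^2 = 0.14^2 = 0.0196
Individual BA = 3.141593 * 0.0196 = 0.0615752 m^2
Stand BA = 182 * 0.0615752 = 11.2067 ≈ 11.21 m^2/ha

11.21 m^2/ha


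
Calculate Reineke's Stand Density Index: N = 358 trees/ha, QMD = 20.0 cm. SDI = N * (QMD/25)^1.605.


QMD/25 = 20.0/25 = 0.8
(0.8)^1.605 = exp(1.605 * ln(0.8)) = exp(1.605 * (-0.223144)) = exp(-0.358146) = 0.698971
SDI = 358 * 0.698971 = 250.232 ≈ 250

250


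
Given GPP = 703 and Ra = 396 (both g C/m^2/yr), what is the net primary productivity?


NPP = GPP - Ra = 703 - 396 = 307 g C/m^2/yr

307 g C/m^2/yr


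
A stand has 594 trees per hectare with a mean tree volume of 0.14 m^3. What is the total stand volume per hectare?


V_stand = 594 * 0.14 = 83.16 ≈ 83.2 m^3/ha

83.2 m^3/ha


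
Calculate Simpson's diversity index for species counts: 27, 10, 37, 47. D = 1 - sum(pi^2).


Total N = 27 + 10 + 37 + 47 = 121
Per-species terms:
  p = 27/121 = 0.223140; p^2 = 0.223140^2 = 0.049791
  p = 10/121 = 0.082645; p^2 = 0.082645^2 = 0.006830
  p = 37/121 = 0.305785; p^2 = 0.305785^2 = 0.093504
  p = 47/121 = 0.388430; p^2 = 0.388430^2 = 0.150878
sum(p^2) = 0.049791 + 0.006830 + 0.093504 + 0.150878 = 0.301003
D = 1 - 0.301003 = 0.698997 ≈ 0.6990

0.6990


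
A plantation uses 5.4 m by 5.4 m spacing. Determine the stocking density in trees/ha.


N = 10000 / 5.4^2 = 10000 / 29.16 = 342.936 ≈ 343 trees/ha

343 trees/ha


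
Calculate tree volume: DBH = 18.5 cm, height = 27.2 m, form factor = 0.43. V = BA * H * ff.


(D/200)^2 = (18.5/200)^2 = 0.0925^2 = 0.00855625
BA = 3.141593 * 0.00855625 = 0.0268803 m^2
V = 0.0268803 * 27.2 * 0.43 = 0.314392 ≈ 0.314 m^3

0.314 m^3


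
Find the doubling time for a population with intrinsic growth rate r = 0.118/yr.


td = ln(2) / 0.118 = 0.693147 / 0.118 = 5.87413 ≈ 5.9 years

5.9 years


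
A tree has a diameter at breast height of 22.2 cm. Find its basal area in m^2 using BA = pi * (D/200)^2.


D/200 = 22.2/200 = 0.111 m
(D/200)^2 = 0.111^2 = 0.012321
BA = 3.141593 * 0.012321 = 0.0387076 ≈ 0.0387 m^2

0.0387 m^2


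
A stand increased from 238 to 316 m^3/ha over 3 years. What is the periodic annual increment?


PAI = (V2 - V1) / period = (316 - 238) / 3 = 78 / 3 = 26.00 m^3/ha/yr

26.00 m^3/ha/yr


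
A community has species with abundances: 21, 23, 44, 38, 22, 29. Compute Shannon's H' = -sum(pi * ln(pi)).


Total N = 21 + 23 + 44 + 38 + 22 + 29 = 177
Per-species terms:
  p = 21/177 = 0.118644; ln(p) = -2.131628; p*ln(p) = 0.118644 * (-2.131628) = -0.252905
  p = 23/177 = 0.129944; ln(p) = -2.040652; p*ln(p) = 0.129944 * (-2.040652) = -0.265170
  p = 44/177 = 0.248588; ln(p) = -1.391958; p*ln(p) = 0.248588 * (-1.391958) = -0.346024
  p = 38/177 = 0.214689; ln(p) = -1.538565; p*ln(p) = 0.214689 * (-1.538565) = -0.330313
  p = 22/177 = 0.124294; ln(p) = -2.085106; p*ln(p) = 0.124294 * (-2.085106) = -0.259166
  p = 29/177 = 0.163842; ln(p) = -1.808853; p*ln(p) = 0.163842 * (-1.808853) = -0.296366
sum(p*ln(p)) = (-0.252905) + (-0.265170) + (-0.346024) + (-0.330313) + (-0.259166) + (-0.296366) = -1.749944
H' = -(-1.749944) = 1.749944 ≈ 1.7499

1.7499


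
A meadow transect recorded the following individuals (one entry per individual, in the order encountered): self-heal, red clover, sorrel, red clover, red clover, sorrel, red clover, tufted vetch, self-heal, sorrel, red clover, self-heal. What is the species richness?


Total individuals logged = 12
Distinct species (count of individuals): self-heal (3), red clover (5), sorrel (3), tufted vetch (1)
Species richness = number of distinct species = 4

4


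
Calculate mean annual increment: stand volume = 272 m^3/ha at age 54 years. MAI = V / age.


MAI = 272 / 54 = 5.0370 ≈ 5.04 m^3/ha/yr

5.04 m^3/ha/yr


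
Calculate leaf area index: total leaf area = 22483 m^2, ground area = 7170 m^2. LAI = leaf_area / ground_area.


LAI = 22483 / 7170 = 3.1357 ≈ 3.14

3.14


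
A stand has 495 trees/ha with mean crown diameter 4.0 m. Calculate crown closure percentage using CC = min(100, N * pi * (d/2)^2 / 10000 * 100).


(d/2)^2 = (4.0/2)^2 = 2^2 = 4
Crown area = 3.141593 * 4 = 12.5664 m^2
N * area / 10000 * 100 = 495 * 12.5664 / 10000 * 100 = 62.2037
CC = min(100, 62.2037) = 62.2037 ≈ 62.2%

62.2%


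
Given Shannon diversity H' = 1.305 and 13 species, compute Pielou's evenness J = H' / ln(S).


ln(13) = 2.56495
J = H' / ln(S) = 1.305 / 2.56495 = 0.508782 ≈ 0.5088

0.5088


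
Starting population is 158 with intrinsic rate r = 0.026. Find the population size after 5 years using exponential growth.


r*t = 0.026 * 5 = 0.13
exp(0.13) = 1.13883
N = 158 * 1.13883 = 179.935 ≈ 180

180


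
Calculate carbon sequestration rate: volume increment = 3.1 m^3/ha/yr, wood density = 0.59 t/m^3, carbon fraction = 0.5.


C = 3.1 * 0.59 * 0.5 = 0.9145 ≈ 0.91 t C/ha/yr

0.91 t C/ha/yr


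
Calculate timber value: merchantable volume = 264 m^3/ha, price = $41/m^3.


Value = 264 * 41 = $10824/ha

$10824/ha


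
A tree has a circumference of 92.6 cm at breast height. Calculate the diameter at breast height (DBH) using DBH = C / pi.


DBH = C / pi = 92.6 / 3.141593 = 29.4755 ≈ 29.48 cm

29.48 cm


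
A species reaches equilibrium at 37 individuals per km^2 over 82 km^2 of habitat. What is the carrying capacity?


K = 37 * 82 = 3034 individuals

3034 individuals


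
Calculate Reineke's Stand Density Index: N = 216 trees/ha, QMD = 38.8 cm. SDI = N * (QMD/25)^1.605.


QMD/25 = 38.8/25 = 1.552
(1.552)^1.605 = exp(1.605 * ln(1.552)) = exp(1.605 * 0.439544) = exp(0.705468) = 2.02479
SDI = 216 * 2.02479 = 437.355 ≈ 437

437


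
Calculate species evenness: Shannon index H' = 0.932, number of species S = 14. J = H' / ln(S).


ln(14) = 2.63906
J = H' / ln(S) = 0.932 / 2.63906 = 0.353156 ≈ 0.3532

0.3532


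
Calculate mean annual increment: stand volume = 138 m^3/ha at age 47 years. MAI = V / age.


MAI = 138 / 47 = 2.9362 ≈ 2.94 m^3/ha/yr

2.94 m^3/ha/yr


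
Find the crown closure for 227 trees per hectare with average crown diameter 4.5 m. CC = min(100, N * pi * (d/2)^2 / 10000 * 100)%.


(d/2)^2 = (4.5/2)^2 = 2.25^2 = 5.0625
Crown area = 3.141593 * 5.0625 = 15.9043 m^2
N * area / 10000 * 100 = 227 * 15.9043 / 10000 * 100 = 36.1028
CC = min(100, 36.1028) = 36.1028 ≈ 36.1%

36.1%


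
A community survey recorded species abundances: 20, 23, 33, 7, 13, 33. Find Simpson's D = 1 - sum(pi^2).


Total N = 20 + 23 + 33 + 7 + 13 + 33 = 129
Per-species terms:
  p = 20/129 = 0.155039; p^2 = 0.155039^2 = 0.024037
  p = 23/129 = 0.178295; p^2 = 0.178295^2 = 0.031789
  p = 33/129 = 0.255814; p^2 = 0.255814^2 = 0.065441
  p = 7/129 = 0.054264; p^2 = 0.054264^2 = 0.002945
  p = 13/129 = 0.100775; p^2 = 0.100775^2 = 0.010156
  p = 33/129 = 0.255814; p^2 = 0.255814^2 = 0.065441
sum(p^2) = 0.024037 + 0.031789 + 0.065441 + 0.002945 + 0.010156 + 0.065441 = 0.199809
D = 1 - 0.199809 = 0.800191 ≈ 0.8002

0.8002


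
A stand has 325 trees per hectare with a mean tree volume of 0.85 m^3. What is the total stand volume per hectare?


V_stand = 325 * 0.85 = 276.25 ≈ 276.3 m^3/ha

276.3 m^3/ha


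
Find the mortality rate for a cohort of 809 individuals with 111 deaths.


Mortality rate = 111 / 809 = 0.137206 ≈ 0.1372

0.1372


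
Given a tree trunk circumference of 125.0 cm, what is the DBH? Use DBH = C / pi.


DBH = C / pi = 125.0 / 3.141593 = 39.7887 ≈ 39.79 cm

39.79 cm


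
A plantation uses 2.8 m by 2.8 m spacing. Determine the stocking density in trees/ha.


N = 10000 / 2.8^2 = 10000 / 7.84 = 1275.51 ≈ 1276 trees/ha

1276 trees/ha


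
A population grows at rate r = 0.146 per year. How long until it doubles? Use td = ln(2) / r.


td = ln(2) / 0.146 = 0.693147 / 0.146 = 4.74758 ≈ 4.7 years

4.7 years


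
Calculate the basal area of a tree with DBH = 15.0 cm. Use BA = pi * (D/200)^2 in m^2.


D/200 = 15.0/200 = 0.075 m
(D/200)^2 = 0.075^2 = 0.005625
BA = 3.141593 * 0.005625 = 0.0176715 ≈ 0.0177 m^2

0.0177 m^2


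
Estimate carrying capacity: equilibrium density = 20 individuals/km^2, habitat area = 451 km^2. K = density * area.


K = 20 * 451 = 9020 individuals

9020 individuals


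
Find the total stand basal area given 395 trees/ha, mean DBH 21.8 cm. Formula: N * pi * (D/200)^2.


(D/200)^2 = (21.8/200)^2 = 0.109^2 = 0.011881
Individual BA = 3.141593 * 0.011881 = 0.0373253 m^2
Stand BA = 395 * 0.0373253 = 14.7435 ≈ 14.74 m^2/ha

14.74 m^2/ha


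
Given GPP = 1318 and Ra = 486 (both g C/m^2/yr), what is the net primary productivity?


NPP = GPP - Ra = 1318 - 486 = 832 g C/m^2/yr

832 g C/m^2/yr


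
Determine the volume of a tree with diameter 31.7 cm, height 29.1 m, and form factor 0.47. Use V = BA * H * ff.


(D/200)^2 = (31.7/200)^2 = 0.1585^2 = 0.02512225
BA = 3.141593 * 0.02512225 = 0.0789239 m^2
V = 0.0789239 * 29.1 * 0.47 = 1.07944 ≈ 1.079 m^3

1.079 m^3


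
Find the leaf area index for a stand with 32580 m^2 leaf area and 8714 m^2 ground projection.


LAI = 32580 / 8714 = 3.7388 ≈ 3.74

3.74


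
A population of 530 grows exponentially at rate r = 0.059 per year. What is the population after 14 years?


r*t = 0.059 * 14 = 0.826
exp(0.826) = 2.28416
N = 530 * 2.28416 = 1210.60 ≈ 1211

1211


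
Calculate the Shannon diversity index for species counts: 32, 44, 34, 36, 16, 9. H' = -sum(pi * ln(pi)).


Total N = 32 + 44 + 34 + 36 + 16 + 9 = 171
Per-species terms:
  p = 32/171 = 0.187135; ln(p) = -1.675925; p*ln(p) = 0.187135 * (-1.675925) = -0.313624
  p = 44/171 = 0.257310; ln(p) = -1.357474; p*ln(p) = 0.257310 * (-1.357474) = -0.349292
  p = 34/171 = 0.198830; ln(p) = -1.615305; p*ln(p) = 0.198830 * (-1.615305) = -0.321171
  p = 36/171 = 0.210526; ln(p) = -1.558146; p*ln(p) = 0.210526 * (-1.558146) = -0.328030
  p = 16/171 = 0.093567; ln(p) = -2.369078; p*ln(p) = 0.093567 * (-2.369078) = -0.221668
  p = 9/171 = 0.052632; ln(p) = -2.944431; p*ln(p) = 0.052632 * (-2.944431) = -0.154971
sum(p*ln(p)) = (-0.313624) + (-0.349292) + (-0.321171) + (-0.328030) + (-0.221668) + (-0.154971) = -1.688756
H' = -(-1.688756) = 1.688756 ≈ 1.6888

1.6888


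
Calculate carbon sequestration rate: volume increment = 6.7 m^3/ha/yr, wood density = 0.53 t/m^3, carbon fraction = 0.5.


C = 6.7 * 0.53 * 0.5 = 1.7755 ≈ 1.78 t C/ha/yr

1.78 t C/ha/yr


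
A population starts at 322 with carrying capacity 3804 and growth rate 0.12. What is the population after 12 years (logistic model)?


(K - N0)/N0 = (3804 - 322)/322 = 3482/322 = 10.8137
r*t = 0.12 * 12 = 1.44; exp(-1.44) = 0.236928
10.8137 * 0.236928 = 2.56207
1 + 2.56207 = 3.56207
N = 3804 / 3.56207 = 1067.92 ≈ 1068

1068


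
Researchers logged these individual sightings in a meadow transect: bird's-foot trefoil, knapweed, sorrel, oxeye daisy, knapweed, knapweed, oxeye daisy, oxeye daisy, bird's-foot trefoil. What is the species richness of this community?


Total individuals logged = 9
Distinct species (count of individuals): bird's-foot trefoil (2), knapweed (3), sorrel (1), oxeye daisy (3)
Species richness = number of distinct species = 4

4


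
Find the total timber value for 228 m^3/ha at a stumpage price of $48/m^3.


Value = 228 * 48 = $10944/ha

$10944/ha


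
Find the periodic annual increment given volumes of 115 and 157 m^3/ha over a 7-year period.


PAI = (V2 - V1) / period = (157 - 115) / 7 = 42 / 7 = 6.00 m^3/ha/yr

6.00 m^3/ha/yr


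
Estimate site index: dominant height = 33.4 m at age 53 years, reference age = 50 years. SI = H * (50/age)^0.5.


50/53 = 0.943396
(0.943396)^0.5 = 0.971286
SI = 33.4 * 0.971286 = 32.4410 ≈ 32.4 m

32.4 m


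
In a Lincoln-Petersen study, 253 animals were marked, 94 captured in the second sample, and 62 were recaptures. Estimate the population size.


N = M * C / R = 253 * 94 / 62 = 23782 / 62 = 383.58 ≈ 384

384 individuals


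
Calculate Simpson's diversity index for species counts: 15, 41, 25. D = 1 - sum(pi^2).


Total N = 15 + 41 + 25 = 81
Per-species terms:
  p = 15/81 = 0.185185; p^2 = 0.185185^2 = 0.034293
  p = 41/81 = 0.506173; p^2 = 0.506173^2 = 0.256211
  p = 25/81 = 0.308642; p^2 = 0.308642^2 = 0.095260
sum(p^2) = 0.034293 + 0.256211 + 0.095260 = 0.385764
D = 1 - 0.385764 = 0.614236 ≈ 0.6142

0.6142


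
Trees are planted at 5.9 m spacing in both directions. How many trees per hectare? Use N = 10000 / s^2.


N = 10000 / 5.9^2 = 10000 / 34.81 = 287.274 ≈ 287 trees/ha

287 trees/ha


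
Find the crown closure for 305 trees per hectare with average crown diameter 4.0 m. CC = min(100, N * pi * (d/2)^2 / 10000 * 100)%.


(d/2)^2 = (4.0/2)^2 = 2^2 = 4
Crown area = 3.141593 * 4 = 12.5664 m^2
N * area / 10000 * 100 = 305 * 12.5664 / 10000 * 100 = 38.3275
CC = min(100, 38.3275) = 38.3275 ≈ 38.3%

38.3%


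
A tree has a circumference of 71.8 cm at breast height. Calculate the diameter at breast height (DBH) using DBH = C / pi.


DBH = C / pi = 71.8 / 3.141593 = 22.8546 ≈ 22.85 cm

22.85 cm


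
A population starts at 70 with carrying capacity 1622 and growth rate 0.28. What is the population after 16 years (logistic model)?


(K - N0)/N0 = (1622 - 70)/70 = 1552/70 = 22.1714
r*t = 0.28 * 16 = 4.48; exp(-4.48) = 0.0113334
22.1714 * 0.0113334 = 0.251277
1 + 0.251277 = 1.25128
N = 1622 / 1.25128 = 1296.27 ≈ 1296

1296


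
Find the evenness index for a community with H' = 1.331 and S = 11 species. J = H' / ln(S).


ln(11) = 2.39790
J = H' / ln(S) = 1.331 / 2.39790 = 0.555069 ≈ 0.5551

0.5551


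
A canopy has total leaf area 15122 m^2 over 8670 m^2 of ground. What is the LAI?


LAI = 15122 / 8670 = 1.7442 ≈ 1.74

1.74


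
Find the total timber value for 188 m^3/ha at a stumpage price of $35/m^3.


Value = 188 * 35 = $6580/ha

$6580/ha


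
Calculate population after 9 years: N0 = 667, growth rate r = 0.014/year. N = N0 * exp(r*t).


r*t = 0.014 * 9 = 0.126
exp(0.126) = 1.13428
N = 667 * 1.13428 = 756.565 ≈ 757

757


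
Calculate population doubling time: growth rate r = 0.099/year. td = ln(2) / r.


td = ln(2) / 0.099 = 0.693147 / 0.099 = 7.00148 ≈ 7.0 years

7.0 years


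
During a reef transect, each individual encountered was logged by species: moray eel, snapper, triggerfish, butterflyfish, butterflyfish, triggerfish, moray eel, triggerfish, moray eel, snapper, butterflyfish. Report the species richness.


Total individuals logged = 11
Distinct species (count of individuals): moray eel (3), snapper (2), triggerfish (3), butterflyfish (3)
Species richness = number of distinct species = 4

4


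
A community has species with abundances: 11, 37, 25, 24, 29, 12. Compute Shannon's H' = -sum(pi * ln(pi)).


Total N = 11 + 37 + 25 + 24 + 29 + 12 = 138
Per-species terms:
  p = 11/138 = 0.079710; ln(p) = -2.529360; p*ln(p) = 0.079710 * (-2.529360) = -0.201615
  p = 37/138 = 0.268116; ln(p) = -1.316336; p*ln(p) = 0.268116 * (-1.316336) = -0.352931
  p = 25/138 = 0.181159; ln(p) = -1.708380; p*ln(p) = 0.181159 * (-1.708380) = -0.309488
  p = 24/138 = 0.173913; ln(p) = -1.749200; p*ln(p) = 0.173913 * (-1.749200) = -0.304209
  p = 29/138 = 0.210145; ln(p) = -1.559958; p*ln(p) = 0.210145 * (-1.559958) = -0.327817
  p = 12/138 = 0.086957; ln(p) = -2.442342; p*ln(p) = 0.086957 * (-2.442342) = -0.212379
sum(p*ln(p)) = (-0.201615) + (-0.352931) + (-0.309488) + (-0.304209) + (-0.327817) + (-0.212379) = -1.708439
H' = -(-1.708439) = 1.708439 ≈ 1.7084

1.7084


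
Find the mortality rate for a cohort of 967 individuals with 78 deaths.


Mortality rate = 78 / 967 = 0.080662 ≈ 0.0807

0.0807


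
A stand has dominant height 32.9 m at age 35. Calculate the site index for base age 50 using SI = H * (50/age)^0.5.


50/35 = 1.42857
(1.42857)^0.5 = 1.19523
SI = 32.9 * 1.19523 = 39.3231 ≈ 39.3 m

39.3 m


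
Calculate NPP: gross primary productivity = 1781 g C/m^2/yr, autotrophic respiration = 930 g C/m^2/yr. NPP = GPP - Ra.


NPP = GPP - Ra = 1781 - 930 = 851 g C/m^2/yr

851 g C/m^2/yr
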